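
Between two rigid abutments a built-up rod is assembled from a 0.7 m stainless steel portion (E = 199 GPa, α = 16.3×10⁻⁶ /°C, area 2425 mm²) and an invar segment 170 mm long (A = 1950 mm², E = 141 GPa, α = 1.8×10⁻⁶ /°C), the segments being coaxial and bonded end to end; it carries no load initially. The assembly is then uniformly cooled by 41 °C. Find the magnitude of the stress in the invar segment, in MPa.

σ ≈ 119 MPa (tensile)

With the walls removed the bar would change length by δ_free = Σ αᵢΔT Lᵢ = 16.3×10⁻⁶×41×700 + 1.8×10⁻⁶×41×170 = 0.4804 mm.
The walls prevent any net length change, so an axial force P (same in every segment) develops. Compatibility: P · Σ Lᵢ/(AᵢEᵢ) = δ_free.
Σ Lᵢ/(AᵢEᵢ) = 700/(2425×199×10³) + 170/(1950×141×10³) = 2.069×10⁻⁶ mm/N.
So P = 0.4804 / 2.069×10⁻⁶ = 232.2 kN, tensile.
σ_{invar} = P / A = 232200 / 1950 = 119.1 MPa.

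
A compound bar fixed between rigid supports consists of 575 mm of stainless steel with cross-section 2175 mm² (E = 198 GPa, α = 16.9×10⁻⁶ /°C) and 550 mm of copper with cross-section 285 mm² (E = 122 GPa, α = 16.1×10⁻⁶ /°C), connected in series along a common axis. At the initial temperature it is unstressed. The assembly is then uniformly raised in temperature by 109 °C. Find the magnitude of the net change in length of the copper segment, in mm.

|ΔL| ≈ 0.902 mm

With the walls removed the bar would change length by δ_free = Σ αᵢΔT Lᵢ = 16.9×10⁻⁶×109×575 + 16.1×10⁻⁶×109×550 = 2.024 mm.
Since the ends are fixed, an axial force P builds up, equal in every segment, with P · Σ Lᵢ/(AᵢEᵢ) = δ_free.
Σ Lᵢ/(AᵢEᵢ) = 575/(2175×198×10³) + 550/(285×122×10³) = 1.715×10⁻⁵ mm/N.
P = 2.024 / 1.715×10⁻⁵ = 118000 N = 118 kN, compressive.
For the copper segment, free thermal change = 16.1×10⁻⁶×109×550 = 0.9652 mm and elastic change from P = 118000×550/(285×122×10³) = 1.867 mm; these oppose, so the net change is 0.902 mm (segment shortens).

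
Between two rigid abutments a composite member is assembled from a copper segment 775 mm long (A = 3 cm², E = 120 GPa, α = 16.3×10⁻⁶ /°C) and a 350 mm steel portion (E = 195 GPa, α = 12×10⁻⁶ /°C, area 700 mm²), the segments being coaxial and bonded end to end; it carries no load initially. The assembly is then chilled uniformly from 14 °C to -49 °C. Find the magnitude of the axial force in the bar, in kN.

P ≈ 44 kN (tensile)

Free thermal contraction of the whole bar: Σ αᵢΔT Lᵢ = 16.3×10⁻⁶×63×775 + 12×10⁻⁶×63×350 = 1.06 mm.
The walls prevent any net length change, so an axial force P (same in every segment) develops. Compatibility: P · Σ Lᵢ/(AᵢEᵢ) = δ_free.
Σ Lᵢ/(AᵢEᵢ) = 775/(300×120×10³) + 350/(700×195×10³) = 2.409×10⁻⁵ mm/N.
P = 1.06 / 2.409×10⁻⁵ = 44020 N = 44.02 kN, tensile.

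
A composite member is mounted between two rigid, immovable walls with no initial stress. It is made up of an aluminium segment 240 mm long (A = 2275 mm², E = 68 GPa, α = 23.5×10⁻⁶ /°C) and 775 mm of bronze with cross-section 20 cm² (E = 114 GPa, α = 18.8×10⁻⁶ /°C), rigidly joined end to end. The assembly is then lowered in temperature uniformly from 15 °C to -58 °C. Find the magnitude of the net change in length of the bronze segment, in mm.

|ΔL| ≈ 0.0506 mm

Free thermal contraction of the whole bar: Σ αᵢΔT Lᵢ = 23.5×10⁻⁶×73×240 + 18.8×10⁻⁶×73×775 = 1.475 mm.
The walls prevent any net length change, so an axial force P (same in every segment) develops. Compatibility: P · Σ Lᵢ/(AᵢEᵢ) = δ_free.
The series flexibility is Σ Lᵢ/(AᵢEᵢ) = 240/(2275×68×10³) + 775/(2000×114×10³) = 4.951×10⁻⁶ mm/N.
So P = 1.475 / 4.951×10⁻⁶ = 298 kN, tensile.
For the bronze segment, free thermal change = 18.8×10⁻⁶×73×775 = 1.064 mm and elastic change from P = 298000×775/(2000×114×10³) = 1.013 mm; these oppose, so the net change is 0.0506 mm (segment shortens).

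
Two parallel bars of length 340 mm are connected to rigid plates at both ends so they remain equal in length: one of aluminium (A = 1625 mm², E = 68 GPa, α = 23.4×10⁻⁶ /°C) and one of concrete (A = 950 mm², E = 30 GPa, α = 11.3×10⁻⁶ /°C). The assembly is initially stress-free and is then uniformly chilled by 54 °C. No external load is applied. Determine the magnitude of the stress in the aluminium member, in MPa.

Equilibrium of a rigid end plate with no external load gives equal and opposite internal forces ±P in the two members. Since α_{aluminium} > α_{concrete}, cooling drives the aluminium into tension and the concrete into compression.
Equating the net (thermal + elastic) strains gives |α₁ − α₂|·ΔT = P·[1/(A₁E₁) + 1/(A₂E₂)].
|α₁ − α₂|·ΔT = 12.1×10⁻⁶ × 54 = 0.0006534.
1/(A₁E₁) + 1/(A₂E₂) = 1/(1625×68×10³) + 1/(950×30×10³) = 4.414×10⁻⁸ N⁻¹.
So P = 0.0006534 / 4.414×10⁻⁸ = 14.8 kN.
σ_{aluminium} = P/A₁ = 14800/1625 = 9.11 MPa, tensile.

σ ≈ 9.11 MPa (tensile)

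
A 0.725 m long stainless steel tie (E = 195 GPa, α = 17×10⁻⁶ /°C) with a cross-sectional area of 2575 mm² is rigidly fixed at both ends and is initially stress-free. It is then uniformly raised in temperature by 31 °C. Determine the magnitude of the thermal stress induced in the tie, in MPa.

σ ≈ 103 MPa (compressive)

With length fixed, the mechanical strain must cancel the thermal strain αΔT = 17×10⁻⁶ × 31 = 527×10⁻⁶.
Hence σ = E·αΔT = 195×10³ × 527×10⁻⁶ = 102.8 MPa, compressive.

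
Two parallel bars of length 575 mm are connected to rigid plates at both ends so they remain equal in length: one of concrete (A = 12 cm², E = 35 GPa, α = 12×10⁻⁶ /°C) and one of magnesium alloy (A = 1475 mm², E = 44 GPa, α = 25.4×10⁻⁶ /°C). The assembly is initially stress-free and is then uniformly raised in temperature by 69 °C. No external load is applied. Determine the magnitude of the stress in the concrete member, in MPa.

The magnesium alloy has the larger α, so on heating it would change length more than the concrete if both were free. The rigid plates force a common final length, so the magnesium alloy is put into compression and the concrete into tension, with equal and opposite forces P (no external load).
Equating the net (thermal + elastic) strains gives |α₁ − α₂|·ΔT = P·[1/(A₁E₁) + 1/(A₂E₂)].
|α₁ − α₂|·ΔT = 13.4×10⁻⁶ × 69 = 0.0009246.
1/(A₁E₁) + 1/(A₂E₂) = 1/(1200×35×10³) + 1/(1475×44×10³) = 3.922×10⁻⁸ N⁻¹.
So P = 0.0009246 / 3.922×10⁻⁸ = 23.58 kN.
σ_{concrete} = P/A₁ = 23580/1200 = 19.65 MPa, tensile.

σ ≈ 19.6 MPa (tensile)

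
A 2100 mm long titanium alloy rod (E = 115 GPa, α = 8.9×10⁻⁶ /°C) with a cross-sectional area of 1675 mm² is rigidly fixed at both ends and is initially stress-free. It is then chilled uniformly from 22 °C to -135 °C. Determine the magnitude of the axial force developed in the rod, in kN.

P ≈ 269 kN (tensile)

With zero net strain, σ = E·αΔT = 115 GPa × 8.9×10⁻⁶ × 157 = 160.7 MPa.
P = AEαΔT = 1675 × 115×10³ × 8.9×10⁻⁶ × 157 = 269.2 kN (tensile).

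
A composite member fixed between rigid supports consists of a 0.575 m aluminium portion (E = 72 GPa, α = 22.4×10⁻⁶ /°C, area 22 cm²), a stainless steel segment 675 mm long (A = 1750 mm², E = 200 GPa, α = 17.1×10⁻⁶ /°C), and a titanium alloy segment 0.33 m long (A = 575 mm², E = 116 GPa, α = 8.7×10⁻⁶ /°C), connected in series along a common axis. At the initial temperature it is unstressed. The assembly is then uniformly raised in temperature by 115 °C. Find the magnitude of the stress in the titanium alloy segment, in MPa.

σ ≈ 520 MPa (compressive)

If the supports were absent, the total length change would be Σ αᵢΔT Lᵢ = 22.4×10⁻⁶×115×575 + 17.1×10⁻⁶×115×675 + 8.7×10⁻⁶×115×330 = 3.139 mm.
The rigid supports impose zero overall length change; the single axial force P common to all segments must satisfy P Σ Lᵢ/(AᵢEᵢ) = δ_free.
Σ Lᵢ/(AᵢEᵢ) = 575/(2200×72×10³) + 675/(1750×200×10³) + 330/(575×116×10³) = 1.051×10⁻⁵ mm/N.
So P = 3.139 / 1.051×10⁻⁵ = 298.8 kN, compressive.
σ_{titanium alloy} = P / A = 298800 / 575 = 519.6 MPa.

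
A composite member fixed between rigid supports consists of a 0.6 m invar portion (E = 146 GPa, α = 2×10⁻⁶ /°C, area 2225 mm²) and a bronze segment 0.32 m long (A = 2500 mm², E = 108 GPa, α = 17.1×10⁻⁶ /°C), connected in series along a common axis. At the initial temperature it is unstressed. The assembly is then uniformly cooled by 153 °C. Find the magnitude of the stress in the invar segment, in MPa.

σ ≈ 151 MPa (tensile)

Free thermal contraction of the whole bar: Σ αᵢΔT Lᵢ = 2×10⁻⁶×153×600 + 17.1×10⁻⁶×153×320 = 1.021 mm.
Since the ends are fixed, an axial force P builds up, equal in every segment, with P · Σ Lᵢ/(AᵢEᵢ) = δ_free.
The series flexibility is Σ Lᵢ/(AᵢEᵢ) = 600/(2225×146×10³) + 320/(2500×108×10³) = 3.032×10⁻⁶ mm/N.
P = 1.021 / 3.032×10⁻⁶ = 336700 N = 336.7 kN, tensile.
σ_{invar} = P / A = 336700 / 2225 = 151.3 MPa.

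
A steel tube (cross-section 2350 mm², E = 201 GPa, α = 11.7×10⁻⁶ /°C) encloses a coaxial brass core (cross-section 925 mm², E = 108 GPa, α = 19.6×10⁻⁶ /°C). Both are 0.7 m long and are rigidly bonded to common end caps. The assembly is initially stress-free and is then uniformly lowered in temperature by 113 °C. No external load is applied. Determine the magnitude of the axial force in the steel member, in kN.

Equilibrium of a rigid end plate with no external load gives equal and opposite internal forces ±P in the two members. Since α_{brass} > α_{steel}, cooling drives the brass into tension and the steel into compression.
Compatibility of the two members (thermal + elastic change equal): (α₁ − α₂)ΔT = P·[1/(A₁E₁) + 1/(A₂E₂)].
|α₁ − α₂|·ΔT = 7.9×10⁻⁶ × 113 = 0.0008927.
1/(A₁E₁) + 1/(A₂E₂) = 1/(2350×201×10³) + 1/(925×108×10³) = 1.213×10⁻⁸ N⁻¹.
So P = 0.0008927 / 1.213×10⁻⁸ = 73.61 kN.

P ≈ 73.6 kN (compressive in the steel)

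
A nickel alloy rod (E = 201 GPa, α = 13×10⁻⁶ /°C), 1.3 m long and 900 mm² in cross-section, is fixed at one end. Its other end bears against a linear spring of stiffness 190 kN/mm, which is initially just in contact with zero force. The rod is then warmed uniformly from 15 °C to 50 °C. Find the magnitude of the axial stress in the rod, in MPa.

The unrestrained thermal change is αΔT L = 13×10⁻⁶ × 35 × 1300 = 0.5915 mm.
With a force P in the spring, the elastic change of the rod is PL/(AE) and that of the spring is P/k; compatibility requires their sum to equal δ_free.
P [ L/(AE) + 1/k ] = δ_free → P [ 1300/(900×201×10³) + 1/(190×10³) ] = 0.5915.
P = 0.5915 / 1.245×10⁻⁵ = 47510 N.
σ = P/A = 47510/900 = 52.79 MPa.

σ ≈ 52.8 MPa (compressive)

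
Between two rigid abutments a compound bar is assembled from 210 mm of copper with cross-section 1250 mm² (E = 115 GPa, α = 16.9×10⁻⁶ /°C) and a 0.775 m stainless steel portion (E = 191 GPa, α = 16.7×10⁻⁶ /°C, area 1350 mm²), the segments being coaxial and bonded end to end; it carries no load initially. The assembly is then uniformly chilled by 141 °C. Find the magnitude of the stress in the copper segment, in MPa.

Free thermal contraction of the whole bar: Σ αᵢΔT Lᵢ = 16.9×10⁻⁶×141×210 + 16.7×10⁻⁶×141×775 = 2.325 mm.
Since the ends are fixed, an axial force P builds up, equal in every segment, with P · Σ Lᵢ/(AᵢEᵢ) = δ_free.
Σ Lᵢ/(AᵢEᵢ) = 210/(1250×115×10³) + 775/(1350×191×10³) = 4.466×10⁻⁶ mm/N.
So P = 2.325 / 4.466×10⁻⁶ = 520.6 kN, tensile.
σ_{copper} = P / A = 520600 / 1250 = 416.5 MPa.

σ ≈ 416 MPa (tensile)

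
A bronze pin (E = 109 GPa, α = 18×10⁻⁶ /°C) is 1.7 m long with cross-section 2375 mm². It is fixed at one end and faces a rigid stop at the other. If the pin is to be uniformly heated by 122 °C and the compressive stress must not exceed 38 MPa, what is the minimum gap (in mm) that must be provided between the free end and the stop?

With no wall the pin would lengthen by αΔT L = 18×10⁻⁶ × 122 × 1700 = 3.733 mm.
At the allowable stress the elastic shortening the wall may impose is σL/E = 38 × 1700 / (109×10³) = 0.5927 mm.
The gap must absorb the remainder: g_min = 3.733 − 0.5927 = 3.141 mm.

g ≈ 3.14 mm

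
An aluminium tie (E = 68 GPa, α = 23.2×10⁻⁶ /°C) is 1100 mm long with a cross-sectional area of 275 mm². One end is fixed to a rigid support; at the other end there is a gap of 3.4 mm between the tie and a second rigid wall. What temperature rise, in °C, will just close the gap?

The gap closes when αΔT L = 3.4 mm, since the tie is still unstressed at that instant.
ΔT = 3.4 / (23.2×10⁻⁶ × 1100) = 133.2 °C.

ΔT ≈ 133 °C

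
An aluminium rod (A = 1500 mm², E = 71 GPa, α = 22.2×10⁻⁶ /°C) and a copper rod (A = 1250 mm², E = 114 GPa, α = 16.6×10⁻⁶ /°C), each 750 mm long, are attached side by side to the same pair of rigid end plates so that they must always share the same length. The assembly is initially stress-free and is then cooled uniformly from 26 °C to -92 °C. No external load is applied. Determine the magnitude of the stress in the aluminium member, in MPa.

σ ≈ 26.8 MPa (tensile)

Both members must finish at the same length. With the larger α, the aluminium tends to over-contract; the plates restrain it, putting the aluminium in tension and the copper in compression. With no external load the two internal forces are equal and opposite, magnitude P.
Equating the net (thermal + elastic) strains gives |α₁ − α₂|·ΔT = P·[1/(A₁E₁) + 1/(A₂E₂)].
|α₁ − α₂|·ΔT = 5.6×10⁻⁶ × 118 = 0.0006608.
1/(A₁E₁) + 1/(A₂E₂) = 1/(1500×71×10³) + 1/(1250×114×10³) = 1.641×10⁻⁸ N⁻¹.
P = 0.0006608 / 1.641×10⁻⁸ = 40270 N = 40.27 kN.
σ_{aluminium} = P/A₁ = 40270/1500 = 26.85 MPa, tensile.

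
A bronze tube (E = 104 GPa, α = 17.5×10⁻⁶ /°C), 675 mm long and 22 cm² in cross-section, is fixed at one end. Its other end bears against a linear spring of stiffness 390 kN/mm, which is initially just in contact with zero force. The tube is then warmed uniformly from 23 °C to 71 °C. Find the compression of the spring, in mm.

δ ≈ 0.264 mm

If the spring were absent the tube would lengthen by αΔT L = 17.5×10⁻⁶ × 48 × 675 = 0.567 mm.
Let P be the compressive force at the spring. The tube shortens elastically by PL/(AE) and the spring compresses by P/k; together these equal δ_free.
So P = δ_free / [L/(AE) + 1/k] = 0.567 / [ 675/(2200×104×10³) + 1/(390×10³) ].
P = 0.567 / 5.514×10⁻⁶ = 102800 N.
Spring compression = P/k = 102800/(390×10³) = 0.2637 mm.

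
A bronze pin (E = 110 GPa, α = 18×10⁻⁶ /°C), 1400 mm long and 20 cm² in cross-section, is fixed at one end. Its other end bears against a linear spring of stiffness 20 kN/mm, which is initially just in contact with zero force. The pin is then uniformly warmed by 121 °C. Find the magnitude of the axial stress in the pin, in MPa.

If the spring were absent the pin would lengthen by αΔT L = 18×10⁻⁶ × 121 × 1400 = 3.049 mm.
Let P be the compressive force at the spring. The pin shortens elastically by PL/(AE) and the spring compresses by P/k; together these equal δ_free.
P [ L/(AE) + 1/k ] = δ_free → P [ 1400/(2000×110×10³) + 1/(20×10³) ] = 3.049.
P = 3.049 / 5.636×10⁻⁵ = 54100 N.
σ = P/A = 54100/2000 = 27.05 MPa.

σ ≈ 27 MPa (compressive)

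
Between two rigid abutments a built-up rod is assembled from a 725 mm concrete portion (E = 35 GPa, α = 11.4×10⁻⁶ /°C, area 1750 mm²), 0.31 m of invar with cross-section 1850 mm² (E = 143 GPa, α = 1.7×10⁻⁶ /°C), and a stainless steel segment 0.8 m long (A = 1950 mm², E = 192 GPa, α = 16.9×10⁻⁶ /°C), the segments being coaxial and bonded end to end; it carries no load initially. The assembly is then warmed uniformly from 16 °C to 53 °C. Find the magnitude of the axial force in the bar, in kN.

P ≈ 54.5 kN (compressive)

If the supports were absent, the total length change would be Σ αᵢΔT Lᵢ = 11.4×10⁻⁶×37×725 + 1.7×10⁻⁶×37×310 + 16.9×10⁻⁶×37×800 = 0.8255 mm.
The walls prevent any net length change, so an axial force P (same in every segment) develops. Compatibility: P · Σ Lᵢ/(AᵢEᵢ) = δ_free.
Σ Lᵢ/(AᵢEᵢ) = 725/(1750×35×10³) + 310/(1850×143×10³) + 800/(1950×192×10³) = 1.515×10⁻⁵ mm/N.
So P = 0.8255 / 1.515×10⁻⁵ = 54.51 kN, compressive.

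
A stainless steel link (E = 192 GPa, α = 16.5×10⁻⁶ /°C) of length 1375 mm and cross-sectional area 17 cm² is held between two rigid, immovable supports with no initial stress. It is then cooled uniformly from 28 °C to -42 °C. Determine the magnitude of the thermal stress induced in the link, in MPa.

Because both ends are immovable the net strain is zero, and the suppressed thermal strain is αΔT = 16.5×10⁻⁶ × 70 = 1155×10⁻⁶.
σ = EαΔT = 192×10³ × 16.5×10⁻⁶ × 70 = 221.8 MPa (tensile; the link is trying to contract).

σ ≈ 222 MPa (tensile)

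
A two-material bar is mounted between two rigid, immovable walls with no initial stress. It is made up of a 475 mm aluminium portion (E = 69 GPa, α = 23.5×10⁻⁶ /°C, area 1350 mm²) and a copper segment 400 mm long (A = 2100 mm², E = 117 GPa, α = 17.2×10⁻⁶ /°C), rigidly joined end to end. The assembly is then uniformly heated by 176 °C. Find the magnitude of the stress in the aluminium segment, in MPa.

σ ≈ 350 MPa (compressive)

If the supports were absent, the total length change would be Σ αᵢΔT Lᵢ = 23.5×10⁻⁶×176×475 + 17.2×10⁻⁶×176×400 = 3.175 mm.
The walls prevent any net length change, so an axial force P (same in every segment) develops. Compatibility: P · Σ Lᵢ/(AᵢEᵢ) = δ_free.
Σ Lᵢ/(AᵢEᵢ) = 475/(1350×69×10³) + 400/(2100×117×10³) = 6.727×10⁻⁶ mm/N.
P = 3.175 / 6.727×10⁻⁶ = 472000 N = 472 kN, compressive.
σ_{aluminium} = P / A = 472000 / 1350 = 349.7 MPa.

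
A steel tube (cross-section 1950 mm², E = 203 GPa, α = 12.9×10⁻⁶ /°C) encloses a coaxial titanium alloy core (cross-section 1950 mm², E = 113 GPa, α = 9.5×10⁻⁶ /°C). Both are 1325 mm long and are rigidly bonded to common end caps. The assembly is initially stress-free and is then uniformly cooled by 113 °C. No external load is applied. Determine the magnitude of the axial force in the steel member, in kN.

Both members must finish at the same length. With the larger α, the steel tends to over-contract; the plates restrain it, putting the steel in tension and the titanium alloy in compression. With no external load the two internal forces are equal and opposite, magnitude P.
Compatibility of the two members (thermal + elastic change equal): (α₁ − α₂)ΔT = P·[1/(A₁E₁) + 1/(A₂E₂)].
|α₁ − α₂|·ΔT = 3.4×10⁻⁶ × 113 = 0.0003842.
1/(A₁E₁) + 1/(A₂E₂) = 1/(1950×203×10³) + 1/(1950×113×10³) = 7.064×10⁻⁹ N⁻¹.
So P = 0.0003842 / 7.064×10⁻⁹ = 54.39 kN.

P ≈ 54.4 kN (tensile in the steel)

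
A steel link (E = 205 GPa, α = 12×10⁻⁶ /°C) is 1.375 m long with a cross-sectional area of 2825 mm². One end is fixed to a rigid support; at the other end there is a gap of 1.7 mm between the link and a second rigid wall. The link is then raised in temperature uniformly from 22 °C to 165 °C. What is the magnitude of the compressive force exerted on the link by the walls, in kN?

P ≈ 278 kN

Free thermal elongation = αΔT L = 12×10⁻⁶ × 143 × 1375 = 2.36 mm.
The gap closes (δ_free > 1.7 mm) and the wall then resists a further 2.36 − 1.7 = 0.6595 mm of expansion.
Compatibility: PL/(AE) = 0.6595 mm, so σ = P/A = E × (0.6595/1375) = 98.33 MPa.
Force on the wall = σA = 98.33 × 2825 mm² = 277.8 kN.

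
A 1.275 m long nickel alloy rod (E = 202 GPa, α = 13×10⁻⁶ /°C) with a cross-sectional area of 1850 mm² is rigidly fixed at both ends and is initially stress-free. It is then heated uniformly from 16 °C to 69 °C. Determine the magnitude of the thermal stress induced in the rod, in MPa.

The supports are rigid, so the total axial strain is zero. The restrained thermal strain is ε = αΔT = 13×10⁻⁶ × 53 = 689×10⁻⁶.
σ = EαΔT = 202×10³ × 13×10⁻⁶ × 53 = 139.2 MPa (compressive; the rod is trying to expand).

σ ≈ 139 MPa (compressive)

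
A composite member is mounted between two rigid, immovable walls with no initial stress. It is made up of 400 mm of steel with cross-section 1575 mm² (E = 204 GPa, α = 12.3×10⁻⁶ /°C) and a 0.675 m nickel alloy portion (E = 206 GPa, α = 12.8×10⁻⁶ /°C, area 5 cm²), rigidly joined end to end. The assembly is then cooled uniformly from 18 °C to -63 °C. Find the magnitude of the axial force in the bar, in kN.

P ≈ 141 kN (tensile)

With the walls removed the bar would change length by δ_free = Σ αᵢΔT Lᵢ = 12.3×10⁻⁶×81×400 + 12.8×10⁻⁶×81×675 = 1.098 mm.
Since the ends are fixed, an axial force P builds up, equal in every segment, with P · Σ Lᵢ/(AᵢEᵢ) = δ_free.
The series flexibility is Σ Lᵢ/(AᵢEᵢ) = 400/(1575×204×10³) + 675/(500×206×10³) = 7.798×10⁻⁶ mm/N.
P = 1.098 / 7.798×10⁻⁶ = 140800 N = 140.8 kN, tensile.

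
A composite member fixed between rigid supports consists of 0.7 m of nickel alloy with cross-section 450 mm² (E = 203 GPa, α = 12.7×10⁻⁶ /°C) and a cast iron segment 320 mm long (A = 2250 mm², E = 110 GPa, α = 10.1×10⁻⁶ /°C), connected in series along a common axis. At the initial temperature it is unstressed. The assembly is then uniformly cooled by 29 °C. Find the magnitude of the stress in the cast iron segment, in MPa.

Free thermal contraction of the whole bar: Σ αᵢΔT Lᵢ = 12.7×10⁻⁶×29×700 + 10.1×10⁻⁶×29×320 = 0.3515 mm.
The walls prevent any net length change, so an axial force P (same in every segment) develops. Compatibility: P · Σ Lᵢ/(AᵢEᵢ) = δ_free.
The series flexibility is Σ Lᵢ/(AᵢEᵢ) = 700/(450×203×10³) + 320/(2250×110×10³) = 8.956×10⁻⁶ mm/N.
P = 0.3515 / 8.956×10⁻⁶ = 39250 N = 39.25 kN, tensile.
σ_{cast iron} = P / A = 39250 / 2250 = 17.45 MPa.

σ ≈ 17.4 MPa (tensile)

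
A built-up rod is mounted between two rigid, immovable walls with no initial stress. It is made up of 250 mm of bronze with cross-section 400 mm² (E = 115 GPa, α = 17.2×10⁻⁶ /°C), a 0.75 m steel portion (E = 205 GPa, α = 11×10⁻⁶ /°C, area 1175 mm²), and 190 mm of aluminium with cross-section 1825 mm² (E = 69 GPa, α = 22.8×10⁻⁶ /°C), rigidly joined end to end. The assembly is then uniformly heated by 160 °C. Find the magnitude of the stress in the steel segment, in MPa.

Free thermal expansion of the whole bar: Σ αᵢΔT Lᵢ = 17.2×10⁻⁶×160×250 + 11×10⁻⁶×160×750 + 22.8×10⁻⁶×160×190 = 2.701 mm.
Since the ends are fixed, an axial force P builds up, equal in every segment, with P · Σ Lᵢ/(AᵢEᵢ) = δ_free.
Σ Lᵢ/(AᵢEᵢ) = 250/(400×115×10³) + 750/(1175×205×10³) + 190/(1825×69×10³) = 1.006×10⁻⁵ mm/N.
Hence P = δ_free / Σ(L/AE) = 2.701/1.006×10⁻⁵ = 268.6 kN (compressive).
σ_{steel} = P / A = 268600 / 1175 = 228.6 MPa.

σ ≈ 229 MPa (compressive)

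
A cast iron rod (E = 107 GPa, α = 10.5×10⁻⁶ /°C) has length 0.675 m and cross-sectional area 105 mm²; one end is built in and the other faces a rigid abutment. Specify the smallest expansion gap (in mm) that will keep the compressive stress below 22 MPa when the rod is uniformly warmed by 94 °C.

g ≈ 0.527 mm

With no wall the rod would lengthen by αΔT L = 10.5×10⁻⁶ × 94 × 675 = 0.6662 mm.
A stress of 22 MPa corresponds to the wall pushing the rod back by σL/E = 22×675/(107×10³) = 0.1388 mm.
The gap must absorb the remainder: g_min = 0.6662 − 0.1388 = 0.5274 mm.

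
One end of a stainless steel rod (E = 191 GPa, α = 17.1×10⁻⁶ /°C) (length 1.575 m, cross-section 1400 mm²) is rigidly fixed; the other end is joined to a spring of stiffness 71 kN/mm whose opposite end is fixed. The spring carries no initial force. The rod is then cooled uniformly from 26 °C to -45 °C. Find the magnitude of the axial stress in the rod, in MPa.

σ ≈ 68.4 MPa (tensile)

The unrestrained thermal change is αΔT L = 17.1×10⁻⁶ × 71 × 1575 = 1.912 mm.
With a force P in the spring, the elastic change of the rod is PL/(AE) and that of the spring is P/k; compatibility requires their sum to equal δ_free.
P [ L/(AE) + 1/k ] = δ_free → P [ 1575/(1400×191×10³) + 1/(71×10³) ] = 1.912.
P = 1.912 / 1.997×10⁻⁵ = 95730 N.
σ = P/A = 95730/1400 = 68.38 MPa.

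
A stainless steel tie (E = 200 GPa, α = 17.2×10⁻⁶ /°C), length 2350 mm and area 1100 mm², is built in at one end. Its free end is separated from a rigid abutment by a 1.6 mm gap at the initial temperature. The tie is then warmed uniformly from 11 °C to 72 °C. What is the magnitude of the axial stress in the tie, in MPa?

σ ≈ 73.7 MPa (compressive)

Unrestrained expansion: δ_free = αΔT L = 17.2×10⁻⁶ × 61 × 2350 = 2.466 mm.
After closing the 1.6 mm clearance, 2.466 − 1.6 = 0.8656 mm of expansion remains to be suppressed by the wall.
That suppressed elongation corresponds to σ = E·Δ/L = 200×10³ × 0.8656/2350 = 73.67 MPa.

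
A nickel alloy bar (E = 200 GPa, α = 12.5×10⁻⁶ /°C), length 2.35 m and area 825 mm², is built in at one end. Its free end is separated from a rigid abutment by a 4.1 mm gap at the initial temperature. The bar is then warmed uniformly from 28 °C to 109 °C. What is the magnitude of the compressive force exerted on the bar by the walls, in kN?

P ≈ 0 kN

Unrestrained expansion: δ_free = αΔT L = 12.5×10⁻⁶ × 81 × 2350 = 2.379 mm.
This is smaller than the 4.1 mm clearance, so the bar expands freely without reaching the stop — the stress is zero.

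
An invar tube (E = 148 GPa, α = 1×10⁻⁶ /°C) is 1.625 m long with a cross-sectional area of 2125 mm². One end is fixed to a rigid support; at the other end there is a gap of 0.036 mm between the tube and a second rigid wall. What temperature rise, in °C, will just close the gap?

The gap closes when αΔT L = 0.036 mm, since the tube is still unstressed at that instant.
ΔT = 0.036 / (1×10⁻⁶ × 1625) = 22.15 °C.

ΔT ≈ 22.2 °C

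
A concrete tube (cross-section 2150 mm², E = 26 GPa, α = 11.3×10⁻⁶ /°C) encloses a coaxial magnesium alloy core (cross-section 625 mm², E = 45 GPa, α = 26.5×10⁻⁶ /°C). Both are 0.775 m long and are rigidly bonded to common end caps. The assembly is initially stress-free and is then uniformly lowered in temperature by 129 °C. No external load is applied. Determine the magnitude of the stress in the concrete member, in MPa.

The magnesium alloy has the larger α, so on cooling it would change length more than the concrete if both were free. The rigid plates force a common final length, so the magnesium alloy is put into tension and the concrete into compression, with equal and opposite forces P (no external load).
Setting the final lengths equal and cancelling L: (α₁ − α₂)ΔT = P/(A₁E₁) + P/(A₂E₂).
|α₁ − α₂|·ΔT = 15.2×10⁻⁶ × 129 = 0.001961.
1/(A₁E₁) + 1/(A₂E₂) = 1/(2150×26×10³) + 1/(625×45×10³) = 5.344×10⁻⁸ N⁻¹.
P = 0.001961 / 5.344×10⁻⁸ = 36690 N = 36.69 kN.
σ_{concrete} = P/A₁ = 36690/2150 = 17.06 MPa, compressive.

σ ≈ 17.1 MPa (compressive)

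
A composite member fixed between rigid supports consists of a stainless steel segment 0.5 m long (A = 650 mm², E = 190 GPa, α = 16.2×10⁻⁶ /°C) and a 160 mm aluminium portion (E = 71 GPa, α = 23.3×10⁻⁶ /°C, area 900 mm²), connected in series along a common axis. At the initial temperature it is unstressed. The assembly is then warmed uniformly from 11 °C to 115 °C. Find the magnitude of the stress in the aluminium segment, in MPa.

σ ≈ 209 MPa (compressive)

If the supports were absent, the total length change would be Σ αᵢΔT Lᵢ = 16.2×10⁻⁶×104×500 + 23.3×10⁻⁶×104×160 = 1.23 mm.
Since the ends are fixed, an axial force P builds up, equal in every segment, with P · Σ Lᵢ/(AᵢEᵢ) = δ_free.
The series flexibility is Σ Lᵢ/(AᵢEᵢ) = 500/(650×190×10³) + 160/(900×71×10³) = 6.552×10⁻⁶ mm/N.
P = 1.23 / 6.552×10⁻⁶ = 187700 N = 187.7 kN, compressive.
σ_{aluminium} = P / A = 187700 / 900 = 208.6 MPa.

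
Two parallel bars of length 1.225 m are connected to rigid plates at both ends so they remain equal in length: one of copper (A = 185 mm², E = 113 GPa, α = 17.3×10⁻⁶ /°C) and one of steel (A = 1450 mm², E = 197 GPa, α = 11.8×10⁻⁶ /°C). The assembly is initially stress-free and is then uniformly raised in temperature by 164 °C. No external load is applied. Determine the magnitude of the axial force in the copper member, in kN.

P ≈ 17.6 kN (compressive in the copper)

The copper has the larger α, so on heating it would change length more than the steel if both were free. The rigid plates force a common final length, so the copper is put into compression and the steel into tension, with equal and opposite forces P (no external load).
Setting the final lengths equal and cancelling L: (α₁ − α₂)ΔT = P/(A₁E₁) + P/(A₂E₂).
|α₁ − α₂|·ΔT = 5.5×10⁻⁶ × 164 = 0.000902.
1/(A₁E₁) + 1/(A₂E₂) = 1/(185×113×10³) + 1/(1450×197×10³) = 5.134×10⁻⁸ N⁻¹.
P = 0.000902 / 5.134×10⁻⁸ = 17570 N = 17.57 kN.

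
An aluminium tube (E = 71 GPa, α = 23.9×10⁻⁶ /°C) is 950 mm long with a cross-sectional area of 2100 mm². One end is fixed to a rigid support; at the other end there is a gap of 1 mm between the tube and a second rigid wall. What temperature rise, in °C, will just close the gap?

Contact occurs when the free expansion equals the gap: αΔT L = 1 mm.
ΔT = 1 / (23.9×10⁻⁶ × 950) = 44.04 °C.

ΔT ≈ 44 °C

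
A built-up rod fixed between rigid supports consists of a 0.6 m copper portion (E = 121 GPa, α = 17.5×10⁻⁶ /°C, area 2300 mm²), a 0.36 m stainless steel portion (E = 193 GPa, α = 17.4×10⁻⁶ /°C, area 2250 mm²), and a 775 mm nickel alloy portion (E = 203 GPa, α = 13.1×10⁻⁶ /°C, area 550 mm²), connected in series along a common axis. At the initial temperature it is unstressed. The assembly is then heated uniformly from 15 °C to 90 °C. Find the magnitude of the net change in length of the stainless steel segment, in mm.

|ΔL| ≈ 0.301 mm

With the walls removed the bar would change length by δ_free = Σ αᵢΔT Lᵢ = 17.5×10⁻⁶×75×600 + 17.4×10⁻⁶×75×360 + 13.1×10⁻⁶×75×775 = 2.019 mm.
The walls prevent any net length change, so an axial force P (same in every segment) develops. Compatibility: P · Σ Lᵢ/(AᵢEᵢ) = δ_free.
Σ Lᵢ/(AᵢEᵢ) = 600/(2300×121×10³) + 360/(2250×193×10³) + 775/(550×203×10³) = 9.926×10⁻⁶ mm/N.
P = 2.019 / 9.926×10⁻⁶ = 203400 N = 203.4 kN, compressive.
For the stainless steel segment, free thermal change = 17.4×10⁻⁶×75×360 = 0.4698 mm and elastic change from P = 203400×360/(2250×193×10³) = 0.1686 mm; these oppose, so the net change is 0.301 mm (segment lengthens).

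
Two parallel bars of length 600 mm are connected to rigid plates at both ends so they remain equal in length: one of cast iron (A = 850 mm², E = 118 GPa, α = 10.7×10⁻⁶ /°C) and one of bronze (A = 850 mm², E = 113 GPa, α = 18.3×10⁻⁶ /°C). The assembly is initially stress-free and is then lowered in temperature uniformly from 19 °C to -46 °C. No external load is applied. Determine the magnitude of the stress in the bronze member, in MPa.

σ ≈ 28.5 MPa (tensile)

Equilibrium of a rigid end plate with no external load gives equal and opposite internal forces ±P in the two members. Since α_{bronze} > α_{cast iron}, cooling drives the bronze into tension and the cast iron into compression.
Setting the final lengths equal and cancelling L: (α₁ − α₂)ΔT = P/(A₁E₁) + P/(A₂E₂).
|α₁ − α₂|·ΔT = 7.6×10⁻⁶ × 65 = 0.000494.
1/(A₁E₁) + 1/(A₂E₂) = 1/(850×118×10³) + 1/(850×113×10³) = 2.038×10⁻⁸ N⁻¹.
So P = 0.000494 / 2.038×10⁻⁸ = 24.24 kN.
σ_{bronze} = P/A₂ = 24240/850 = 28.52 MPa, tensile.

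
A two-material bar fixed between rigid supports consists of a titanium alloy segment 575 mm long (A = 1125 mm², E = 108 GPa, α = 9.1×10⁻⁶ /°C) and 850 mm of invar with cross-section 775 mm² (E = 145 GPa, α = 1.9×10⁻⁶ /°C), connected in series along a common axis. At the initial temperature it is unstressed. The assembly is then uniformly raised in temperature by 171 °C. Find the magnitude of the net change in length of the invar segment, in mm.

|ΔL| ≈ 0.444 mm

Free thermal expansion of the whole bar: Σ αᵢΔT Lᵢ = 9.1×10⁻⁶×171×575 + 1.9×10⁻⁶×171×850 = 1.171 mm.
The walls prevent any net length change, so an axial force P (same in every segment) develops. Compatibility: P · Σ Lᵢ/(AᵢEᵢ) = δ_free.
The series flexibility is Σ Lᵢ/(AᵢEᵢ) = 575/(1125×108×10³) + 850/(775×145×10³) = 1.23×10⁻⁵ mm/N.
So P = 1.171 / 1.23×10⁻⁵ = 95.22 kN, compressive.
For the invar segment, free thermal change = 1.9×10⁻⁶×171×850 = 0.2762 mm and elastic change from P = 95220×850/(775×145×10³) = 0.7203 mm; these oppose, so the net change is 0.444 mm (segment shortens).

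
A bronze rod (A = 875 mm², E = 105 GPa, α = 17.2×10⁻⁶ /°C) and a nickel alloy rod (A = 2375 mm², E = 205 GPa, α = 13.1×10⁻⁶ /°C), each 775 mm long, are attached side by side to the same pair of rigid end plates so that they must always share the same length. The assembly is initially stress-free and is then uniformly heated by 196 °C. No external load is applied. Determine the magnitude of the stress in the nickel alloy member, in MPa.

σ ≈ 26.2 MPa (tensile)

Equilibrium of a rigid end plate with no external load gives equal and opposite internal forces ±P in the two members. Since α_{bronze} > α_{nickel alloy}, heating drives the bronze into compression and the nickel alloy into tension.
Compatibility of the two members (thermal + elastic change equal): (α₁ − α₂)ΔT = P·[1/(A₁E₁) + 1/(A₂E₂)].
|α₁ − α₂|·ΔT = 4.1×10⁻⁶ × 196 = 0.0008036.
1/(A₁E₁) + 1/(A₂E₂) = 1/(875×105×10³) + 1/(2375×205×10³) = 1.294×10⁻⁸ N⁻¹.
So P = 0.0008036 / 1.294×10⁻⁸ = 62.11 kN.
σ_{nickel alloy} = P/A₂ = 62110/2375 = 26.15 MPa, tensile.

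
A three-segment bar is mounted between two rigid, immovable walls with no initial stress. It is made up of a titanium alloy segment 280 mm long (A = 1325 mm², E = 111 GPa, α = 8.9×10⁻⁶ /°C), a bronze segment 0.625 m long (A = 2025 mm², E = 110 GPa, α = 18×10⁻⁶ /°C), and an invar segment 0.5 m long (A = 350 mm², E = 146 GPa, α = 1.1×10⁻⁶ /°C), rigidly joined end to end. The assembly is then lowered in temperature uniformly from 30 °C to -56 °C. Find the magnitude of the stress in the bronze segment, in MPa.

If the supports were absent, the total length change would be Σ αᵢΔT Lᵢ = 8.9×10⁻⁶×86×280 + 18×10⁻⁶×86×625 + 1.1×10⁻⁶×86×500 = 1.229 mm.
Since the ends are fixed, an axial force P builds up, equal in every segment, with P · Σ Lᵢ/(AᵢEᵢ) = δ_free.
Σ Lᵢ/(AᵢEᵢ) = 280/(1325×111×10³) + 625/(2025×110×10³) + 500/(350×146×10³) = 1.449×10⁻⁵ mm/N.
Hence P = δ_free / Σ(L/AE) = 1.229/1.449×10⁻⁵ = 84.8 kN (tensile).
σ_{bronze} = P / A = 84800 / 2025 = 41.88 MPa.

σ ≈ 41.9 MPa (tensile)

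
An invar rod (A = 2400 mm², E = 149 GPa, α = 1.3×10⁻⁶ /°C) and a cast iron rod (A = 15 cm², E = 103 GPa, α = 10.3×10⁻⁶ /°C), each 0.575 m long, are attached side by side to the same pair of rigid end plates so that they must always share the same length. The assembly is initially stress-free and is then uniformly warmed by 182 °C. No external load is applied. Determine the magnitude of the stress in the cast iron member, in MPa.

Equilibrium of a rigid end plate with no external load gives equal and opposite internal forces ±P in the two members. Since α_{cast iron} > α_{invar}, heating drives the cast iron into compression and the invar into tension.
Equating the net (thermal + elastic) strains gives |α₁ − α₂|·ΔT = P·[1/(A₁E₁) + 1/(A₂E₂)].
|α₁ − α₂|·ΔT = 9×10⁻⁶ × 182 = 0.001638.
1/(A₁E₁) + 1/(A₂E₂) = 1/(2400×149×10³) + 1/(1500×103×10³) = 9.269×10⁻⁹ N⁻¹.
P = 0.001638 / 9.269×10⁻⁹ = 176700 N = 176.7 kN.
σ_{cast iron} = P/A₂ = 176700/1500 = 117.8 MPa, compressive.

σ ≈ 118 MPa (compressive)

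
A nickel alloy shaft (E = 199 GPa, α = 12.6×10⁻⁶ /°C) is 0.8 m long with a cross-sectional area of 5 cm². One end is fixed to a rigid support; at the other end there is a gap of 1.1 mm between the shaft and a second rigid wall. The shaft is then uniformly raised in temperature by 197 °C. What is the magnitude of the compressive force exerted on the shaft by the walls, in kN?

P ≈ 110 kN

Unrestrained expansion: δ_free = αΔT L = 12.6×10⁻⁶ × 197 × 800 = 1.986 mm.
This exceeds the 1.1 mm gap, so the wall pushes back. The portion of expansion that must be recovered elastically is δ_free − gap = 1.986 − 1.1 = 0.8858 mm.
That suppressed elongation corresponds to σ = E·Δ/L = 199×10³ × 0.8858/800 = 220.3 MPa.
Force on the wall = σA = 220.3 × 500 mm² = 110.2 kN.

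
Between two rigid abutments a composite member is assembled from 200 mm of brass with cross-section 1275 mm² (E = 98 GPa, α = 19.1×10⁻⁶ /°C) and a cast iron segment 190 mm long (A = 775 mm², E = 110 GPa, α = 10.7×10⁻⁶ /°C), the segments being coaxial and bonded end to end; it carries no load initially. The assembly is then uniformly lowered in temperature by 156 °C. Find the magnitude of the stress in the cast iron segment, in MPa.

With the walls removed the bar would change length by δ_free = Σ αᵢΔT Lᵢ = 19.1×10⁻⁶×156×200 + 10.7×10⁻⁶×156×190 = 0.9131 mm.
Since the ends are fixed, an axial force P builds up, equal in every segment, with P · Σ Lᵢ/(AᵢEᵢ) = δ_free.
The series flexibility is Σ Lᵢ/(AᵢEᵢ) = 200/(1275×98×10³) + 190/(775×110×10³) = 3.829×10⁻⁶ mm/N.
So P = 0.9131 / 3.829×10⁻⁶ = 238.4 kN, tensile.
σ_{cast iron} = P / A = 238400 / 775 = 307.7 MPa.

σ ≈ 308 MPa (tensile)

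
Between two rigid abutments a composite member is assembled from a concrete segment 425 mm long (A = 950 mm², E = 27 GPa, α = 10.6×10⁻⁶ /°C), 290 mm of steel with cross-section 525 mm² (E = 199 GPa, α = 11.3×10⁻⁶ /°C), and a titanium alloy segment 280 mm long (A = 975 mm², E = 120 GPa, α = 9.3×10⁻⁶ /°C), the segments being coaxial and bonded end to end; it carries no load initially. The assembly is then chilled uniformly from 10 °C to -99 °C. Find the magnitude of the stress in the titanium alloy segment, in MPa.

With the walls removed the bar would change length by δ_free = Σ αᵢΔT Lᵢ = 10.6×10⁻⁶×109×425 + 11.3×10⁻⁶×109×290 + 9.3×10⁻⁶×109×280 = 1.132 mm.
The rigid supports impose zero overall length change; the single axial force P common to all segments must satisfy P Σ Lᵢ/(AᵢEᵢ) = δ_free.
The series flexibility is Σ Lᵢ/(AᵢEᵢ) = 425/(950×27×10³) + 290/(525×199×10³) + 280/(975×120×10³) = 2.174×10⁻⁵ mm/N.
Hence P = δ_free / Σ(L/AE) = 1.132/2.174×10⁻⁵ = 52.08 kN (tensile).
σ_{titanium alloy} = P / A = 52080 / 975 = 53.41 MPa.

σ ≈ 53.4 MPa (tensile)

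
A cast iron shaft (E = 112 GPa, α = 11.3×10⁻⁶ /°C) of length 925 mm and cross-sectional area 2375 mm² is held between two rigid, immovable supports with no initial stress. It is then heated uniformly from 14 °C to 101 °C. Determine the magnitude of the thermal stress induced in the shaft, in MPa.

σ ≈ 110 MPa (compressive)

The supports are rigid, so the total axial strain is zero. The restrained thermal strain is ε = αΔT = 11.3×10⁻⁶ × 87 = 983.1×10⁻⁶.
Hence σ = E·αΔT = 112×10³ × 983.1×10⁻⁶ = 110.1 MPa, compressive.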